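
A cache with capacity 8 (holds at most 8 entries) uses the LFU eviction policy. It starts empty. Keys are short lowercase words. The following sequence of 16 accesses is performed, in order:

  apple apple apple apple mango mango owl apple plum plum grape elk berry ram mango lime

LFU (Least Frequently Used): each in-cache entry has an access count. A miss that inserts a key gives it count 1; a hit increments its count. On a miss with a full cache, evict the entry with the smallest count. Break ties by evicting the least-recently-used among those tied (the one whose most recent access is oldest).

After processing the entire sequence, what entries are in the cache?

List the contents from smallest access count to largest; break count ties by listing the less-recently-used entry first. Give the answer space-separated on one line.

Answer: grape elk berry ram lime plum mango apple

Derivation:
LFU simulation (capacity=8):
  1. access apple: MISS. Cache: [apple(c=1)]
  2. access apple: HIT, count now 2. Cache: [apple(c=2)]
  3. access apple: HIT, count now 3. Cache: [apple(c=3)]
  4. access apple: HIT, count now 4. Cache: [apple(c=4)]
  5. access mango: MISS. Cache: [mango(c=1) apple(c=4)]
  6. access mango: HIT, count now 2. Cache: [mango(c=2) apple(c=4)]
  7. access owl: MISS. Cache: [owl(c=1) mango(c=2) apple(c=4)]
  8. access apple: HIT, count now 5. Cache: [owl(c=1) mango(c=2) apple(c=5)]
  9. access plum: MISS. Cache: [owl(c=1) plum(c=1) mango(c=2) apple(c=5)]
  10. access plum: HIT, count now 2. Cache: [owl(c=1) mango(c=2) plum(c=2) apple(c=5)]
  11. access grape: MISS. Cache: [owl(c=1) grape(c=1) mango(c=2) plum(c=2) apple(c=5)]
  12. access elk: MISS. Cache: [owl(c=1) grape(c=1) elk(c=1) mango(c=2) plum(c=2) apple(c=5)]
  13. access berry: MISS. Cache: [owl(c=1) grape(c=1) elk(c=1) berry(c=1) mango(c=2) plum(c=2) apple(c=5)]
  14. access ram: MISS. Cache: [owl(c=1) grape(c=1) elk(c=1) berry(c=1) ram(c=1) mango(c=2) plum(c=2) apple(c=5)]
  15. access mango: HIT, count now 3. Cache: [owl(c=1) grape(c=1) elk(c=1) berry(c=1) ram(c=1) plum(c=2) mango(c=3) apple(c=5)]
  16. access lime: MISS, evict owl(c=1). Cache: [grape(c=1) elk(c=1) berry(c=1) ram(c=1) lime(c=1) plum(c=2) mango(c=3) apple(c=5)]
Total: 7 hits, 9 misses, 1 evictions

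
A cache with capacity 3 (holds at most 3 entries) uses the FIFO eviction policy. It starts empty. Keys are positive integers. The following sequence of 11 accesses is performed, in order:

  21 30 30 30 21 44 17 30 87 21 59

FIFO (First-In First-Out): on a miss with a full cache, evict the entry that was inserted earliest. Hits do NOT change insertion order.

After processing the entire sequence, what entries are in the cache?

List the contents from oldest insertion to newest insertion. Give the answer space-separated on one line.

FIFO simulation (capacity=3):
  1. access 21: MISS. Cache (old->new): [21]
  2. access 30: MISS. Cache (old->new): [21 30]
  3. access 30: HIT. Cache (old->new): [21 30]
  4. access 30: HIT. Cache (old->new): [21 30]
  5. access 21: HIT. Cache (old->new): [21 30]
  6. access 44: MISS. Cache (old->new): [21 30 44]
  7. access 17: MISS, evict 21. Cache (old->new): [30 44 17]
  8. access 30: HIT. Cache (old->new): [30 44 17]
  9. access 87: MISS, evict 30. Cache (old->new): [44 17 87]
  10. access 21: MISS, evict 44. Cache (old->new): [17 87 21]
  11. access 59: MISS, evict 17. Cache (old->new): [87 21 59]
Total: 4 hits, 7 misses, 4 evictions

Answer: 87 21 59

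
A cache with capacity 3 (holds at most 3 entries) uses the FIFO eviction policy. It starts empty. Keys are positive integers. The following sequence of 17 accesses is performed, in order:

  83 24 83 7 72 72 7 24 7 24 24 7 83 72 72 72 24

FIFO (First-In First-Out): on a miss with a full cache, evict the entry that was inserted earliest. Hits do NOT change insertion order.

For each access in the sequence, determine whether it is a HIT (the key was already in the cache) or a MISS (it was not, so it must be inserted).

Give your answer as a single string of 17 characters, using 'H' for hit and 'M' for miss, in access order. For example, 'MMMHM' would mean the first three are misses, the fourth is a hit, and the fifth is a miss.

FIFO simulation (capacity=3):
  1. access 83: MISS. Cache (old->new): [83]
  2. access 24: MISS. Cache (old->new): [83 24]
  3. access 83: HIT. Cache (old->new): [83 24]
  4. access 7: MISS. Cache (old->new): [83 24 7]
  5. access 72: MISS, evict 83. Cache (old->new): [24 7 72]
  6. access 72: HIT. Cache (old->new): [24 7 72]
  7. access 7: HIT. Cache (old->new): [24 7 72]
  8. access 24: HIT. Cache (old->new): [24 7 72]
  9. access 7: HIT. Cache (old->new): [24 7 72]
  10. access 24: HIT. Cache (old->new): [24 7 72]
  11. access 24: HIT. Cache (old->new): [24 7 72]
  12. access 7: HIT. Cache (old->new): [24 7 72]
  13. access 83: MISS, evict 24. Cache (old->new): [7 72 83]
  14. access 72: HIT. Cache (old->new): [7 72 83]
  15. access 72: HIT. Cache (old->new): [7 72 83]
  16. access 72: HIT. Cache (old->new): [7 72 83]
  17. access 24: MISS, evict 7. Cache (old->new): [72 83 24]
Total: 11 hits, 6 misses, 3 evictions

Answer: MMHMMHHHHHHHMHHHM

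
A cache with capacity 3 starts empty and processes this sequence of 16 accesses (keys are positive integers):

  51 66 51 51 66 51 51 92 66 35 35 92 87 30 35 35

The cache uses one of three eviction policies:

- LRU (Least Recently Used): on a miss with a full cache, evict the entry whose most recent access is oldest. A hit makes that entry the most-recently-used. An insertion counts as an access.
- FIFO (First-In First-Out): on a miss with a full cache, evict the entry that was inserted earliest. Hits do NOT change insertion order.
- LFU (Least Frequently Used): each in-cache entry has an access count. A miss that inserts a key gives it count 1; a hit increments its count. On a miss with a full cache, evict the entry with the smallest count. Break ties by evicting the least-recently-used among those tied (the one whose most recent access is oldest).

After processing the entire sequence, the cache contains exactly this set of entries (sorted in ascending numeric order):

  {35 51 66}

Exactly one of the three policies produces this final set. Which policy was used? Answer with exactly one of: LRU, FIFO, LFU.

Answer: LFU

Derivation:
Simulating under each policy and comparing final sets:
  LRU: final set = {30 35 87} -> differs
  FIFO: final set = {30 35 87} -> differs
  LFU: final set = {35 51 66} -> MATCHES target
Only LFU produces the target set.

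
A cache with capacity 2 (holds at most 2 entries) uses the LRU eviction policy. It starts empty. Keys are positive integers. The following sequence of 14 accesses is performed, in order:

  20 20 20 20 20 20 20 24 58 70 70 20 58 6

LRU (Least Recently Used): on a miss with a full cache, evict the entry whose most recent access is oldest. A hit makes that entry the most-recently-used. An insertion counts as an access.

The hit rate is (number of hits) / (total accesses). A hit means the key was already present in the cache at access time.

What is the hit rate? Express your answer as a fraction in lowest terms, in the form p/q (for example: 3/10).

Answer: 1/2

Derivation:
LRU simulation (capacity=2):
  1. access 20: MISS. Cache (LRU->MRU): [20]
  2. access 20: HIT. Cache (LRU->MRU): [20]
  3. access 20: HIT. Cache (LRU->MRU): [20]
  4. access 20: HIT. Cache (LRU->MRU): [20]
  5. access 20: HIT. Cache (LRU->MRU): [20]
  6. access 20: HIT. Cache (LRU->MRU): [20]
  7. access 20: HIT. Cache (LRU->MRU): [20]
  8. access 24: MISS. Cache (LRU->MRU): [20 24]
  9. access 58: MISS, evict 20. Cache (LRU->MRU): [24 58]
  10. access 70: MISS, evict 24. Cache (LRU->MRU): [58 70]
  11. access 70: HIT. Cache (LRU->MRU): [58 70]
  12. access 20: MISS, evict 58. Cache (LRU->MRU): [70 20]
  13. access 58: MISS, evict 70. Cache (LRU->MRU): [20 58]
  14. access 6: MISS, evict 20. Cache (LRU->MRU): [58 6]
Total: 7 hits, 7 misses, 5 evictions

Hit rate = 7/14 = 1/2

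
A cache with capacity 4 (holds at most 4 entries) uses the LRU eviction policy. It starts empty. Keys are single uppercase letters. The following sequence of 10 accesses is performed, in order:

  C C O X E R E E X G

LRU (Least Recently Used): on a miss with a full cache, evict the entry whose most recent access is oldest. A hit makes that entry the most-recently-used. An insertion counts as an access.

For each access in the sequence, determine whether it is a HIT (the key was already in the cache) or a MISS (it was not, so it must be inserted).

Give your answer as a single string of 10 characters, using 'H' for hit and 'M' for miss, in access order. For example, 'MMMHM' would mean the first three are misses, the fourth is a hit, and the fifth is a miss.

LRU simulation (capacity=4):
  1. access C: MISS. Cache (LRU->MRU): [C]
  2. access C: HIT. Cache (LRU->MRU): [C]
  3. access O: MISS. Cache (LRU->MRU): [C O]
  4. access X: MISS. Cache (LRU->MRU): [C O X]
  5. access E: MISS. Cache (LRU->MRU): [C O X E]
  6. access R: MISS, evict C. Cache (LRU->MRU): [O X E R]
  7. access E: HIT. Cache (LRU->MRU): [O X R E]
  8. access E: HIT. Cache (LRU->MRU): [O X R E]
  9. access X: HIT. Cache (LRU->MRU): [O R E X]
  10. access G: MISS, evict O. Cache (LRU->MRU): [R E X G]
Total: 4 hits, 6 misses, 2 evictions

Answer: MHMMMMHHHM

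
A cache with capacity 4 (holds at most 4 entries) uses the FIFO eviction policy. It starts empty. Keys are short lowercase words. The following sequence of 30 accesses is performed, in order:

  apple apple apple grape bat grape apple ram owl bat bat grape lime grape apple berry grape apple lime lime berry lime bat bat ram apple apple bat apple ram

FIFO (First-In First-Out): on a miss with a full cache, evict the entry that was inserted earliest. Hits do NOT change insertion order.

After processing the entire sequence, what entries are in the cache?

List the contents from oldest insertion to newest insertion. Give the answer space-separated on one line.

FIFO simulation (capacity=4):
  1. access apple: MISS. Cache (old->new): [apple]
  2. access apple: HIT. Cache (old->new): [apple]
  3. access apple: HIT. Cache (old->new): [apple]
  4. access grape: MISS. Cache (old->new): [apple grape]
  5. access bat: MISS. Cache (old->new): [apple grape bat]
  6. access grape: HIT. Cache (old->new): [apple grape bat]
  7. access apple: HIT. Cache (old->new): [apple grape bat]
  8. access ram: MISS. Cache (old->new): [apple grape bat ram]
  9. access owl: MISS, evict apple. Cache (old->new): [grape bat ram owl]
  10. access bat: HIT. Cache (old->new): [grape bat ram owl]
  11. access bat: HIT. Cache (old->new): [grape bat ram owl]
  12. access grape: HIT. Cache (old->new): [grape bat ram owl]
  13. access lime: MISS, evict grape. Cache (old->new): [bat ram owl lime]
  14. access grape: MISS, evict bat. Cache (old->new): [ram owl lime grape]
  15. access apple: MISS, evict ram. Cache (old->new): [owl lime grape apple]
  16. access berry: MISS, evict owl. Cache (old->new): [lime grape apple berry]
  17. access grape: HIT. Cache (old->new): [lime grape apple berry]
  18. access apple: HIT. Cache (old->new): [lime grape apple berry]
  19. access lime: HIT. Cache (old->new): [lime grape apple berry]
  20. access lime: HIT. Cache (old->new): [lime grape apple berry]
  21. access berry: HIT. Cache (old->new): [lime grape apple berry]
  22. access lime: HIT. Cache (old->new): [lime grape apple berry]
  23. access bat: MISS, evict lime. Cache (old->new): [grape apple berry bat]
  24. access bat: HIT. Cache (old->new): [grape apple berry bat]
  25. access ram: MISS, evict grape. Cache (old->new): [apple berry bat ram]
  26. access apple: HIT. Cache (old->new): [apple berry bat ram]
  27. access apple: HIT. Cache (old->new): [apple berry bat ram]
  28. access bat: HIT. Cache (old->new): [apple berry bat ram]
  29. access apple: HIT. Cache (old->new): [apple berry bat ram]
  30. access ram: HIT. Cache (old->new): [apple berry bat ram]
Total: 19 hits, 11 misses, 7 evictions

Answer: apple berry bat ram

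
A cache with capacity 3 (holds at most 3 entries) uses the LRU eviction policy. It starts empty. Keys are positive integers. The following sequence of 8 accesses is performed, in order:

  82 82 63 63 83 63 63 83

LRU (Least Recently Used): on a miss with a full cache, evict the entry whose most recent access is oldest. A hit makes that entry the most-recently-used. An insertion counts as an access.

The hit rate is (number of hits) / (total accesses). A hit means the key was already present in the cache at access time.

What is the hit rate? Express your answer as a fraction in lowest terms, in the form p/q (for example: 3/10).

Answer: 5/8

Derivation:
LRU simulation (capacity=3):
  1. access 82: MISS. Cache (LRU->MRU): [82]
  2. access 82: HIT. Cache (LRU->MRU): [82]
  3. access 63: MISS. Cache (LRU->MRU): [82 63]
  4. access 63: HIT. Cache (LRU->MRU): [82 63]
  5. access 83: MISS. Cache (LRU->MRU): [82 63 83]
  6. access 63: HIT. Cache (LRU->MRU): [82 83 63]
  7. access 63: HIT. Cache (LRU->MRU): [82 83 63]
  8. access 83: HIT. Cache (LRU->MRU): [82 63 83]
Total: 5 hits, 3 misses, 0 evictions

Hit rate = 5/8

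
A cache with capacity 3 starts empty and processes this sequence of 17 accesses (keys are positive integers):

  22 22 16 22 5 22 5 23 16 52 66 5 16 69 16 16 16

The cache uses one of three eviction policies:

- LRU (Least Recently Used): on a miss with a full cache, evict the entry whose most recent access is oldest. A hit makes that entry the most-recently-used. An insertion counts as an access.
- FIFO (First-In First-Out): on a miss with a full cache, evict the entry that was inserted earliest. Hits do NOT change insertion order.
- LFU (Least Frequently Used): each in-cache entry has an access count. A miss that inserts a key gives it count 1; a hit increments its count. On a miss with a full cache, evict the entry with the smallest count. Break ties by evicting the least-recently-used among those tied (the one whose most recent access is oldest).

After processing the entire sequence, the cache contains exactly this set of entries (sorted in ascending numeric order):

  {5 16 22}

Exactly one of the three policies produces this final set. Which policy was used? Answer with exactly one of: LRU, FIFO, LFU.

Simulating under each policy and comparing final sets:
  LRU: final set = {5 16 69} -> differs
  FIFO: final set = {5 16 69} -> differs
  LFU: final set = {5 16 22} -> MATCHES target
Only LFU produces the target set.

Answer: LFU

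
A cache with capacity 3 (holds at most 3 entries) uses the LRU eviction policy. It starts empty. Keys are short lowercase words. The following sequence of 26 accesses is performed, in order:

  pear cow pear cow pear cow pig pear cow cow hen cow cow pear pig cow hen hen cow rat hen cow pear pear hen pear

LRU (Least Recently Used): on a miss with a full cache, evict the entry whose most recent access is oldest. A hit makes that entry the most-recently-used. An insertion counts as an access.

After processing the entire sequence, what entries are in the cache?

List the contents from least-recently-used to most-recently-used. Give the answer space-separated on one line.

LRU simulation (capacity=3):
  1. access pear: MISS. Cache (LRU->MRU): [pear]
  2. access cow: MISS. Cache (LRU->MRU): [pear cow]
  3. access pear: HIT. Cache (LRU->MRU): [cow pear]
  4. access cow: HIT. Cache (LRU->MRU): [pear cow]
  5. access pear: HIT. Cache (LRU->MRU): [cow pear]
  6. access cow: HIT. Cache (LRU->MRU): [pear cow]
  7. access pig: MISS. Cache (LRU->MRU): [pear cow pig]
  8. access pear: HIT. Cache (LRU->MRU): [cow pig pear]
  9. access cow: HIT. Cache (LRU->MRU): [pig pear cow]
  10. access cow: HIT. Cache (LRU->MRU): [pig pear cow]
  11. access hen: MISS, evict pig. Cache (LRU->MRU): [pear cow hen]
  12. access cow: HIT. Cache (LRU->MRU): [pear hen cow]
  13. access cow: HIT. Cache (LRU->MRU): [pear hen cow]
  14. access pear: HIT. Cache (LRU->MRU): [hen cow pear]
  15. access pig: MISS, evict hen. Cache (LRU->MRU): [cow pear pig]
  16. access cow: HIT. Cache (LRU->MRU): [pear pig cow]
  17. access hen: MISS, evict pear. Cache (LRU->MRU): [pig cow hen]
  18. access hen: HIT. Cache (LRU->MRU): [pig cow hen]
  19. access cow: HIT. Cache (LRU->MRU): [pig hen cow]
  20. access rat: MISS, evict pig. Cache (LRU->MRU): [hen cow rat]
  21. access hen: HIT. Cache (LRU->MRU): [cow rat hen]
  22. access cow: HIT. Cache (LRU->MRU): [rat hen cow]
  23. access pear: MISS, evict rat. Cache (LRU->MRU): [hen cow pear]
  24. access pear: HIT. Cache (LRU->MRU): [hen cow pear]
  25. access hen: HIT. Cache (LRU->MRU): [cow pear hen]
  26. access pear: HIT. Cache (LRU->MRU): [cow hen pear]
Total: 18 hits, 8 misses, 5 evictions

Answer: cow hen pear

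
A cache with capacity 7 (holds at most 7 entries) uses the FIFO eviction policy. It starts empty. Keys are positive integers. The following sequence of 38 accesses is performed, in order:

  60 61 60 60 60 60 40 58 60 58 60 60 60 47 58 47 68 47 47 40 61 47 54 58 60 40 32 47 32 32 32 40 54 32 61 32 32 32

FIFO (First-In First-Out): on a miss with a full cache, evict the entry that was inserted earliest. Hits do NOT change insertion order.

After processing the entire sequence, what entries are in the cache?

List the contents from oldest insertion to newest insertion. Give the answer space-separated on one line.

Answer: 61 40 58 47 68 54 32

Derivation:
FIFO simulation (capacity=7):
  1. access 60: MISS. Cache (old->new): [60]
  2. access 61: MISS. Cache (old->new): [60 61]
  3. access 60: HIT. Cache (old->new): [60 61]
  4. access 60: HIT. Cache (old->new): [60 61]
  5. access 60: HIT. Cache (old->new): [60 61]
  6. access 60: HIT. Cache (old->new): [60 61]
  7. access 40: MISS. Cache (old->new): [60 61 40]
  8. access 58: MISS. Cache (old->new): [60 61 40 58]
  9. access 60: HIT. Cache (old->new): [60 61 40 58]
  10. access 58: HIT. Cache (old->new): [60 61 40 58]
  11. access 60: HIT. Cache (old->new): [60 61 40 58]
  12. access 60: HIT. Cache (old->new): [60 61 40 58]
  13. access 60: HIT. Cache (old->new): [60 61 40 58]
  14. access 47: MISS. Cache (old->new): [60 61 40 58 47]
  15. access 58: HIT. Cache (old->new): [60 61 40 58 47]
  16. access 47: HIT. Cache (old->new): [60 61 40 58 47]
  17. access 68: MISS. Cache (old->new): [60 61 40 58 47 68]
  18. access 47: HIT. Cache (old->new): [60 61 40 58 47 68]
  19. access 47: HIT. Cache (old->new): [60 61 40 58 47 68]
  20. access 40: HIT. Cache (old->new): [60 61 40 58 47 68]
  21. access 61: HIT. Cache (old->new): [60 61 40 58 47 68]
  22. access 47: HIT. Cache (old->new): [60 61 40 58 47 68]
  23. access 54: MISS. Cache (old->new): [60 61 40 58 47 68 54]
  24. access 58: HIT. Cache (old->new): [60 61 40 58 47 68 54]
  25. access 60: HIT. Cache (old->new): [60 61 40 58 47 68 54]
  26. access 40: HIT. Cache (old->new): [60 61 40 58 47 68 54]
  27. access 32: MISS, evict 60. Cache (old->new): [61 40 58 47 68 54 32]
  28. access 47: HIT. Cache (old->new): [61 40 58 47 68 54 32]
  29. access 32: HIT. Cache (old->new): [61 40 58 47 68 54 32]
  30. access 32: HIT. Cache (old->new): [61 40 58 47 68 54 32]
  31. access 32: HIT. Cache (old->new): [61 40 58 47 68 54 32]
  32. access 40: HIT. Cache (old->new): [61 40 58 47 68 54 32]
  33. access 54: HIT. Cache (old->new): [61 40 58 47 68 54 32]
  34. access 32: HIT. Cache (old->new): [61 40 58 47 68 54 32]
  35. access 61: HIT. Cache (old->new): [61 40 58 47 68 54 32]
  36. access 32: HIT. Cache (old->new): [61 40 58 47 68 54 32]
  37. access 32: HIT. Cache (old->new): [61 40 58 47 68 54 32]
  38. access 32: HIT. Cache (old->new): [61 40 58 47 68 54 32]
Total: 30 hits, 8 misses, 1 evictions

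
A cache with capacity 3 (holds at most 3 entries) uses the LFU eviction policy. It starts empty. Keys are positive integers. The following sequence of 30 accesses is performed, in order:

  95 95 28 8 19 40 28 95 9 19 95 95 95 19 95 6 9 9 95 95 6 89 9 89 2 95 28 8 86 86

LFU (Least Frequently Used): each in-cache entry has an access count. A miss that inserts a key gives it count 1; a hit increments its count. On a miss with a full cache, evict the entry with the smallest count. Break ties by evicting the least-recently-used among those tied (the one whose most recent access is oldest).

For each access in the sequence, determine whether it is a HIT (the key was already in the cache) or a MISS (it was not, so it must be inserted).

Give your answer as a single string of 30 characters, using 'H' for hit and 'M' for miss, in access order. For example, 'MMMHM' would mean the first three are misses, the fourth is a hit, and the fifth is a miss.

Answer: MHMMMMMHMMHHHHHMMHHHMMHHMHMMMH

Derivation:
LFU simulation (capacity=3):
  1. access 95: MISS. Cache: [95(c=1)]
  2. access 95: HIT, count now 2. Cache: [95(c=2)]
  3. access 28: MISS. Cache: [28(c=1) 95(c=2)]
  4. access 8: MISS. Cache: [28(c=1) 8(c=1) 95(c=2)]
  5. access 19: MISS, evict 28(c=1). Cache: [8(c=1) 19(c=1) 95(c=2)]
  6. access 40: MISS, evict 8(c=1). Cache: [19(c=1) 40(c=1) 95(c=2)]
  7. access 28: MISS, evict 19(c=1). Cache: [40(c=1) 28(c=1) 95(c=2)]
  8. access 95: HIT, count now 3. Cache: [40(c=1) 28(c=1) 95(c=3)]
  9. access 9: MISS, evict 40(c=1). Cache: [28(c=1) 9(c=1) 95(c=3)]
  10. access 19: MISS, evict 28(c=1). Cache: [9(c=1) 19(c=1) 95(c=3)]
  11. access 95: HIT, count now 4. Cache: [9(c=1) 19(c=1) 95(c=4)]
  12. access 95: HIT, count now 5. Cache: [9(c=1) 19(c=1) 95(c=5)]
  13. access 95: HIT, count now 6. Cache: [9(c=1) 19(c=1) 95(c=6)]
  14. access 19: HIT, count now 2. Cache: [9(c=1) 19(c=2) 95(c=6)]
  15. access 95: HIT, count now 7. Cache: [9(c=1) 19(c=2) 95(c=7)]
  16. access 6: MISS, evict 9(c=1). Cache: [6(c=1) 19(c=2) 95(c=7)]
  17. access 9: MISS, evict 6(c=1). Cache: [9(c=1) 19(c=2) 95(c=7)]
  18. access 9: HIT, count now 2. Cache: [19(c=2) 9(c=2) 95(c=7)]
  19. access 95: HIT, count now 8. Cache: [19(c=2) 9(c=2) 95(c=8)]
  20. access 95: HIT, count now 9. Cache: [19(c=2) 9(c=2) 95(c=9)]
  21. access 6: MISS, evict 19(c=2). Cache: [6(c=1) 9(c=2) 95(c=9)]
  22. access 89: MISS, evict 6(c=1). Cache: [89(c=1) 9(c=2) 95(c=9)]
  23. access 9: HIT, count now 3. Cache: [89(c=1) 9(c=3) 95(c=9)]
  24. access 89: HIT, count now 2. Cache: [89(c=2) 9(c=3) 95(c=9)]
  25. access 2: MISS, evict 89(c=2). Cache: [2(c=1) 9(c=3) 95(c=9)]
  26. access 95: HIT, count now 10. Cache: [2(c=1) 9(c=3) 95(c=10)]
  27. access 28: MISS, evict 2(c=1). Cache: [28(c=1) 9(c=3) 95(c=10)]
  28. access 8: MISS, evict 28(c=1). Cache: [8(c=1) 9(c=3) 95(c=10)]
  29. access 86: MISS, evict 8(c=1). Cache: [86(c=1) 9(c=3) 95(c=10)]
  30. access 86: HIT, count now 2. Cache: [86(c=2) 9(c=3) 95(c=10)]
Total: 14 hits, 16 misses, 13 evictions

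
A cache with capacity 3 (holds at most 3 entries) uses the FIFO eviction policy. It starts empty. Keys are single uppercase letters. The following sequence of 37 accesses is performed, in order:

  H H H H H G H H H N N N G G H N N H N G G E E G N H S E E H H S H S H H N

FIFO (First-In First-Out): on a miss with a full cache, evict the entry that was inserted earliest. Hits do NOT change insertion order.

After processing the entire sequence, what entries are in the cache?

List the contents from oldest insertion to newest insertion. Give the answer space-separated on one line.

FIFO simulation (capacity=3):
  1. access H: MISS. Cache (old->new): [H]
  2. access H: HIT. Cache (old->new): [H]
  3. access H: HIT. Cache (old->new): [H]
  4. access H: HIT. Cache (old->new): [H]
  5. access H: HIT. Cache (old->new): [H]
  6. access G: MISS. Cache (old->new): [H G]
  7. access H: HIT. Cache (old->new): [H G]
  8. access H: HIT. Cache (old->new): [H G]
  9. access H: HIT. Cache (old->new): [H G]
  10. access N: MISS. Cache (old->new): [H G N]
  11. access N: HIT. Cache (old->new): [H G N]
  12. access N: HIT. Cache (old->new): [H G N]
  13. access G: HIT. Cache (old->new): [H G N]
  14. access G: HIT. Cache (old->new): [H G N]
  15. access H: HIT. Cache (old->new): [H G N]
  16. access N: HIT. Cache (old->new): [H G N]
  17. access N: HIT. Cache (old->new): [H G N]
  18. access H: HIT. Cache (old->new): [H G N]
  19. access N: HIT. Cache (old->new): [H G N]
  20. access G: HIT. Cache (old->new): [H G N]
  21. access G: HIT. Cache (old->new): [H G N]
  22. access E: MISS, evict H. Cache (old->new): [G N E]
  23. access E: HIT. Cache (old->new): [G N E]
  24. access G: HIT. Cache (old->new): [G N E]
  25. access N: HIT. Cache (old->new): [G N E]
  26. access H: MISS, evict G. Cache (old->new): [N E H]
  27. access S: MISS, evict N. Cache (old->new): [E H S]
  28. access E: HIT. Cache (old->new): [E H S]
  29. access E: HIT. Cache (old->new): [E H S]
  30. access H: HIT. Cache (old->new): [E H S]
  31. access H: HIT. Cache (old->new): [E H S]
  32. access S: HIT. Cache (old->new): [E H S]
  33. access H: HIT. Cache (old->new): [E H S]
  34. access S: HIT. Cache (old->new): [E H S]
  35. access H: HIT. Cache (old->new): [E H S]
  36. access H: HIT. Cache (old->new): [E H S]
  37. access N: MISS, evict E. Cache (old->new): [H S N]
Total: 30 hits, 7 misses, 4 evictions

Answer: H S N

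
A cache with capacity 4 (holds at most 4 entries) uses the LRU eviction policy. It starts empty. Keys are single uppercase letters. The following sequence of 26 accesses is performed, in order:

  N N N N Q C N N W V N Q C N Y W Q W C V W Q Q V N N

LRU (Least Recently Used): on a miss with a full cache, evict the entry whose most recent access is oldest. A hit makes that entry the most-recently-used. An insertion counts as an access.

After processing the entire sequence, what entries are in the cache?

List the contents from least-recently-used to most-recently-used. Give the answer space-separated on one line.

Answer: W Q V N

Derivation:
LRU simulation (capacity=4):
  1. access N: MISS. Cache (LRU->MRU): [N]
  2. access N: HIT. Cache (LRU->MRU): [N]
  3. access N: HIT. Cache (LRU->MRU): [N]
  4. access N: HIT. Cache (LRU->MRU): [N]
  5. access Q: MISS. Cache (LRU->MRU): [N Q]
  6. access C: MISS. Cache (LRU->MRU): [N Q C]
  7. access N: HIT. Cache (LRU->MRU): [Q C N]
  8. access N: HIT. Cache (LRU->MRU): [Q C N]
  9. access W: MISS. Cache (LRU->MRU): [Q C N W]
  10. access V: MISS, evict Q. Cache (LRU->MRU): [C N W V]
  11. access N: HIT. Cache (LRU->MRU): [C W V N]
  12. access Q: MISS, evict C. Cache (LRU->MRU): [W V N Q]
  13. access C: MISS, evict W. Cache (LRU->MRU): [V N Q C]
  14. access N: HIT. Cache (LRU->MRU): [V Q C N]
  15. access Y: MISS, evict V. Cache (LRU->MRU): [Q C N Y]
  16. access W: MISS, evict Q. Cache (LRU->MRU): [C N Y W]
  17. access Q: MISS, evict C. Cache (LRU->MRU): [N Y W Q]
  18. access W: HIT. Cache (LRU->MRU): [N Y Q W]
  19. access C: MISS, evict N. Cache (LRU->MRU): [Y Q W C]
  20. access V: MISS, evict Y. Cache (LRU->MRU): [Q W C V]
  21. access W: HIT. Cache (LRU->MRU): [Q C V W]
  22. access Q: HIT. Cache (LRU->MRU): [C V W Q]
  23. access Q: HIT. Cache (LRU->MRU): [C V W Q]
  24. access V: HIT. Cache (LRU->MRU): [C W Q V]
  25. access N: MISS, evict C. Cache (LRU->MRU): [W Q V N]
  26. access N: HIT. Cache (LRU->MRU): [W Q V N]
Total: 13 hits, 13 misses, 9 evictions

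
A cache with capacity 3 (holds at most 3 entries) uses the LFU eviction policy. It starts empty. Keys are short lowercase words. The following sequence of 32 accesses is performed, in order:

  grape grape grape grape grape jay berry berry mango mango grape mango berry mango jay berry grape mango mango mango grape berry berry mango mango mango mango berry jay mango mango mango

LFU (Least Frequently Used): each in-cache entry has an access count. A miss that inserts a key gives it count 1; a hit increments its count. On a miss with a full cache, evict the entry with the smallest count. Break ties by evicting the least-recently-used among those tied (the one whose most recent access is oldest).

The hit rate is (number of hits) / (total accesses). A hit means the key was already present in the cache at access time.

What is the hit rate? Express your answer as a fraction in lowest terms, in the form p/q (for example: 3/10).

Answer: 25/32

Derivation:
LFU simulation (capacity=3):
  1. access grape: MISS. Cache: [grape(c=1)]
  2. access grape: HIT, count now 2. Cache: [grape(c=2)]
  3. access grape: HIT, count now 3. Cache: [grape(c=3)]
  4. access grape: HIT, count now 4. Cache: [grape(c=4)]
  5. access grape: HIT, count now 5. Cache: [grape(c=5)]
  6. access jay: MISS. Cache: [jay(c=1) grape(c=5)]
  7. access berry: MISS. Cache: [jay(c=1) berry(c=1) grape(c=5)]
  8. access berry: HIT, count now 2. Cache: [jay(c=1) berry(c=2) grape(c=5)]
  9. access mango: MISS, evict jay(c=1). Cache: [mango(c=1) berry(c=2) grape(c=5)]
  10. access mango: HIT, count now 2. Cache: [berry(c=2) mango(c=2) grape(c=5)]
  11. access grape: HIT, count now 6. Cache: [berry(c=2) mango(c=2) grape(c=6)]
  12. access mango: HIT, count now 3. Cache: [berry(c=2) mango(c=3) grape(c=6)]
  13. access berry: HIT, count now 3. Cache: [mango(c=3) berry(c=3) grape(c=6)]
  14. access mango: HIT, count now 4. Cache: [berry(c=3) mango(c=4) grape(c=6)]
  15. access jay: MISS, evict berry(c=3). Cache: [jay(c=1) mango(c=4) grape(c=6)]
  16. access berry: MISS, evict jay(c=1). Cache: [berry(c=1) mango(c=4) grape(c=6)]
  17. access grape: HIT, count now 7. Cache: [berry(c=1) mango(c=4) grape(c=7)]
  18. access mango: HIT, count now 5. Cache: [berry(c=1) mango(c=5) grape(c=7)]
  19. access mango: HIT, count now 6. Cache: [berry(c=1) mango(c=6) grape(c=7)]
  20. access mango: HIT, count now 7. Cache: [berry(c=1) grape(c=7) mango(c=7)]
  21. access grape: HIT, count now 8. Cache: [berry(c=1) mango(c=7) grape(c=8)]
  22. access berry: HIT, count now 2. Cache: [berry(c=2) mango(c=7) grape(c=8)]
  23. access berry: HIT, count now 3. Cache: [berry(c=3) mango(c=7) grape(c=8)]
  24. access mango: HIT, count now 8. Cache: [berry(c=3) grape(c=8) mango(c=8)]
  25. access mango: HIT, count now 9. Cache: [berry(c=3) grape(c=8) mango(c=9)]
  26. access mango: HIT, count now 10. Cache: [berry(c=3) grape(c=8) mango(c=10)]
  27. access mango: HIT, count now 11. Cache: [berry(c=3) grape(c=8) mango(c=11)]
  28. access berry: HIT, count now 4. Cache: [berry(c=4) grape(c=8) mango(c=11)]
  29. access jay: MISS, evict berry(c=4). Cache: [jay(c=1) grape(c=8) mango(c=11)]
  30. access mango: HIT, count now 12. Cache: [jay(c=1) grape(c=8) mango(c=12)]
  31. access mango: HIT, count now 13. Cache: [jay(c=1) grape(c=8) mango(c=13)]
  32. access mango: HIT, count now 14. Cache: [jay(c=1) grape(c=8) mango(c=14)]
Total: 25 hits, 7 misses, 4 evictions

Hit rate = 25/32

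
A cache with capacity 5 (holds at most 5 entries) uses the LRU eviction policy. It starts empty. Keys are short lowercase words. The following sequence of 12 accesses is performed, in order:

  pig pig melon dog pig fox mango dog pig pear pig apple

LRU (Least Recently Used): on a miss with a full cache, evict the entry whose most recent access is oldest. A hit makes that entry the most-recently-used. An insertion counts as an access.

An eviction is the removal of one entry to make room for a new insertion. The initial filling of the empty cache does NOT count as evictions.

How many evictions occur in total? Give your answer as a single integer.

Answer: 2

Derivation:
LRU simulation (capacity=5):
  1. access pig: MISS. Cache (LRU->MRU): [pig]
  2. access pig: HIT. Cache (LRU->MRU): [pig]
  3. access melon: MISS. Cache (LRU->MRU): [pig melon]
  4. access dog: MISS. Cache (LRU->MRU): [pig melon dog]
  5. access pig: HIT. Cache (LRU->MRU): [melon dog pig]
  6. access fox: MISS. Cache (LRU->MRU): [melon dog pig fox]
  7. access mango: MISS. Cache (LRU->MRU): [melon dog pig fox mango]
  8. access dog: HIT. Cache (LRU->MRU): [melon pig fox mango dog]
  9. access pig: HIT. Cache (LRU->MRU): [melon fox mango dog pig]
  10. access pear: MISS, evict melon. Cache (LRU->MRU): [fox mango dog pig pear]
  11. access pig: HIT. Cache (LRU->MRU): [fox mango dog pear pig]
  12. access apple: MISS, evict fox. Cache (LRU->MRU): [mango dog pear pig apple]
Total: 5 hits, 7 misses, 2 evictions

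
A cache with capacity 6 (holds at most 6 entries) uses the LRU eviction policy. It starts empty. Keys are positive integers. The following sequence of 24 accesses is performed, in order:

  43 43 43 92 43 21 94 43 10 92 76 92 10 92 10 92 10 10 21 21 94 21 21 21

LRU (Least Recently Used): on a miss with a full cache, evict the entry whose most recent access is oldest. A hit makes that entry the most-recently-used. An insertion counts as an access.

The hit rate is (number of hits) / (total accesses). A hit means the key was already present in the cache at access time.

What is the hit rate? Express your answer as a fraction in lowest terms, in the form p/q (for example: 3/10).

LRU simulation (capacity=6):
  1. access 43: MISS. Cache (LRU->MRU): [43]
  2. access 43: HIT. Cache (LRU->MRU): [43]
  3. access 43: HIT. Cache (LRU->MRU): [43]
  4. access 92: MISS. Cache (LRU->MRU): [43 92]
  5. access 43: HIT. Cache (LRU->MRU): [92 43]
  6. access 21: MISS. Cache (LRU->MRU): [92 43 21]
  7. access 94: MISS. Cache (LRU->MRU): [92 43 21 94]
  8. access 43: HIT. Cache (LRU->MRU): [92 21 94 43]
  9. access 10: MISS. Cache (LRU->MRU): [92 21 94 43 10]
  10. access 92: HIT. Cache (LRU->MRU): [21 94 43 10 92]
  11. access 76: MISS. Cache (LRU->MRU): [21 94 43 10 92 76]
  12. access 92: HIT. Cache (LRU->MRU): [21 94 43 10 76 92]
  13. access 10: HIT. Cache (LRU->MRU): [21 94 43 76 92 10]
  14. access 92: HIT. Cache (LRU->MRU): [21 94 43 76 10 92]
  15. access 10: HIT. Cache (LRU->MRU): [21 94 43 76 92 10]
  16. access 92: HIT. Cache (LRU->MRU): [21 94 43 76 10 92]
  17. access 10: HIT. Cache (LRU->MRU): [21 94 43 76 92 10]
  18. access 10: HIT. Cache (LRU->MRU): [21 94 43 76 92 10]
  19. access 21: HIT. Cache (LRU->MRU): [94 43 76 92 10 21]
  20. access 21: HIT. Cache (LRU->MRU): [94 43 76 92 10 21]
  21. access 94: HIT. Cache (LRU->MRU): [43 76 92 10 21 94]
  22. access 21: HIT. Cache (LRU->MRU): [43 76 92 10 94 21]
  23. access 21: HIT. Cache (LRU->MRU): [43 76 92 10 94 21]
  24. access 21: HIT. Cache (LRU->MRU): [43 76 92 10 94 21]
Total: 18 hits, 6 misses, 0 evictions

Hit rate = 18/24 = 3/4

Answer: 3/4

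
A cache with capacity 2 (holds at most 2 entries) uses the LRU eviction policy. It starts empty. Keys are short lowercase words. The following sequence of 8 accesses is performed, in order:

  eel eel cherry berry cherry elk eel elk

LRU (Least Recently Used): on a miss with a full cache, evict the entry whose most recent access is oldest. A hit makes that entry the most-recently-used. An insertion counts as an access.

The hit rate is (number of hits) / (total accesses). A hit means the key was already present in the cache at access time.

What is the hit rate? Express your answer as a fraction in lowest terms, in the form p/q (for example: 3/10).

Answer: 3/8

Derivation:
LRU simulation (capacity=2):
  1. access eel: MISS. Cache (LRU->MRU): [eel]
  2. access eel: HIT. Cache (LRU->MRU): [eel]
  3. access cherry: MISS. Cache (LRU->MRU): [eel cherry]
  4. access berry: MISS, evict eel. Cache (LRU->MRU): [cherry berry]
  5. access cherry: HIT. Cache (LRU->MRU): [berry cherry]
  6. access elk: MISS, evict berry. Cache (LRU->MRU): [cherry elk]
  7. access eel: MISS, evict cherry. Cache (LRU->MRU): [elk eel]
  8. access elk: HIT. Cache (LRU->MRU): [eel elk]
Total: 3 hits, 5 misses, 3 evictions

Hit rate = 3/8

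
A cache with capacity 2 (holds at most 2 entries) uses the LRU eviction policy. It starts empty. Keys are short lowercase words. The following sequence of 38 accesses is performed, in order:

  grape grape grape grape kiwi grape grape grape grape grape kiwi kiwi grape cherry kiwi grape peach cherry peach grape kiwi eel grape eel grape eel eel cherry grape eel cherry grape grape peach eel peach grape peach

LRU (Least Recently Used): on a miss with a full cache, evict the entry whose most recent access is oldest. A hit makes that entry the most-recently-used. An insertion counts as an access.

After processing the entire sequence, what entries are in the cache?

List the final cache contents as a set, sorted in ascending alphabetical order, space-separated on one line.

LRU simulation (capacity=2):
  1. access grape: MISS. Cache (LRU->MRU): [grape]
  2. access grape: HIT. Cache (LRU->MRU): [grape]
  3. access grape: HIT. Cache (LRU->MRU): [grape]
  4. access grape: HIT. Cache (LRU->MRU): [grape]
  5. access kiwi: MISS. Cache (LRU->MRU): [grape kiwi]
  6. access grape: HIT. Cache (LRU->MRU): [kiwi grape]
  7. access grape: HIT. Cache (LRU->MRU): [kiwi grape]
  8. access grape: HIT. Cache (LRU->MRU): [kiwi grape]
  9. access grape: HIT. Cache (LRU->MRU): [kiwi grape]
  10. access grape: HIT. Cache (LRU->MRU): [kiwi grape]
  11. access kiwi: HIT. Cache (LRU->MRU): [grape kiwi]
  12. access kiwi: HIT. Cache (LRU->MRU): [grape kiwi]
  13. access grape: HIT. Cache (LRU->MRU): [kiwi grape]
  14. access cherry: MISS, evict kiwi. Cache (LRU->MRU): [grape cherry]
  15. access kiwi: MISS, evict grape. Cache (LRU->MRU): [cherry kiwi]
  16. access grape: MISS, evict cherry. Cache (LRU->MRU): [kiwi grape]
  17. access peach: MISS, evict kiwi. Cache (LRU->MRU): [grape peach]
  18. access cherry: MISS, evict grape. Cache (LRU->MRU): [peach cherry]
  19. access peach: HIT. Cache (LRU->MRU): [cherry peach]
  20. access grape: MISS, evict cherry. Cache (LRU->MRU): [peach grape]
  21. access kiwi: MISS, evict peach. Cache (LRU->MRU): [grape kiwi]
  22. access eel: MISS, evict grape. Cache (LRU->MRU): [kiwi eel]
  23. access grape: MISS, evict kiwi. Cache (LRU->MRU): [eel grape]
  24. access eel: HIT. Cache (LRU->MRU): [grape eel]
  25. access grape: HIT. Cache (LRU->MRU): [eel grape]
  26. access eel: HIT. Cache (LRU->MRU): [grape eel]
  27. access eel: HIT. Cache (LRU->MRU): [grape eel]
  28. access cherry: MISS, evict grape. Cache (LRU->MRU): [eel cherry]
  29. access grape: MISS, evict eel. Cache (LRU->MRU): [cherry grape]
  30. access eel: MISS, evict cherry. Cache (LRU->MRU): [grape eel]
  31. access cherry: MISS, evict grape. Cache (LRU->MRU): [eel cherry]
  32. access grape: MISS, evict eel. Cache (LRU->MRU): [cherry grape]
  33. access grape: HIT. Cache (LRU->MRU): [cherry grape]
  34. access peach: MISS, evict cherry. Cache (LRU->MRU): [grape peach]
  35. access eel: MISS, evict grape. Cache (LRU->MRU): [peach eel]
  36. access peach: HIT. Cache (LRU->MRU): [eel peach]
  37. access grape: MISS, evict eel. Cache (LRU->MRU): [peach grape]
  38. access peach: HIT. Cache (LRU->MRU): [grape peach]
Total: 19 hits, 19 misses, 17 evictions

Answer: grape peach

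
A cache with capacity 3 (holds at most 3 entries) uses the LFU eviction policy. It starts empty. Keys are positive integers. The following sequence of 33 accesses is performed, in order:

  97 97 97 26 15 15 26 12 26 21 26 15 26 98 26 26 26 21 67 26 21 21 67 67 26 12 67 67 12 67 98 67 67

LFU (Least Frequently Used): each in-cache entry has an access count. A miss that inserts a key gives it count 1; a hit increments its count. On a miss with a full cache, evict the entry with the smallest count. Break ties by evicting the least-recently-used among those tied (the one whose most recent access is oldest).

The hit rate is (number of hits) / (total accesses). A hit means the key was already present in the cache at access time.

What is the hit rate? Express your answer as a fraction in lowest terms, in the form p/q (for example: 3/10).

LFU simulation (capacity=3):
  1. access 97: MISS. Cache: [97(c=1)]
  2. access 97: HIT, count now 2. Cache: [97(c=2)]
  3. access 97: HIT, count now 3. Cache: [97(c=3)]
  4. access 26: MISS. Cache: [26(c=1) 97(c=3)]
  5. access 15: MISS. Cache: [26(c=1) 15(c=1) 97(c=3)]
  6. access 15: HIT, count now 2. Cache: [26(c=1) 15(c=2) 97(c=3)]
  7. access 26: HIT, count now 2. Cache: [15(c=2) 26(c=2) 97(c=3)]
  8. access 12: MISS, evict 15(c=2). Cache: [12(c=1) 26(c=2) 97(c=3)]
  9. access 26: HIT, count now 3. Cache: [12(c=1) 97(c=3) 26(c=3)]
  10. access 21: MISS, evict 12(c=1). Cache: [21(c=1) 97(c=3) 26(c=3)]
  11. access 26: HIT, count now 4. Cache: [21(c=1) 97(c=3) 26(c=4)]
  12. access 15: MISS, evict 21(c=1). Cache: [15(c=1) 97(c=3) 26(c=4)]
  13. access 26: HIT, count now 5. Cache: [15(c=1) 97(c=3) 26(c=5)]
  14. access 98: MISS, evict 15(c=1). Cache: [98(c=1) 97(c=3) 26(c=5)]
  15. access 26: HIT, count now 6. Cache: [98(c=1) 97(c=3) 26(c=6)]
  16. access 26: HIT, count now 7. Cache: [98(c=1) 97(c=3) 26(c=7)]
  17. access 26: HIT, count now 8. Cache: [98(c=1) 97(c=3) 26(c=8)]
  18. access 21: MISS, evict 98(c=1). Cache: [21(c=1) 97(c=3) 26(c=8)]
  19. access 67: MISS, evict 21(c=1). Cache: [67(c=1) 97(c=3) 26(c=8)]
  20. access 26: HIT, count now 9. Cache: [67(c=1) 97(c=3) 26(c=9)]
  21. access 21: MISS, evict 67(c=1). Cache: [21(c=1) 97(c=3) 26(c=9)]
  22. access 21: HIT, count now 2. Cache: [21(c=2) 97(c=3) 26(c=9)]
  23. access 67: MISS, evict 21(c=2). Cache: [67(c=1) 97(c=3) 26(c=9)]
  24. access 67: HIT, count now 2. Cache: [67(c=2) 97(c=3) 26(c=9)]
  25. access 26: HIT, count now 10. Cache: [67(c=2) 97(c=3) 26(c=10)]
  26. access 12: MISS, evict 67(c=2). Cache: [12(c=1) 97(c=3) 26(c=10)]
  27. access 67: MISS, evict 12(c=1). Cache: [67(c=1) 97(c=3) 26(c=10)]
  28. access 67: HIT, count now 2. Cache: [67(c=2) 97(c=3) 26(c=10)]
  29. access 12: MISS, evict 67(c=2). Cache: [12(c=1) 97(c=3) 26(c=10)]
  30. access 67: MISS, evict 12(c=1). Cache: [67(c=1) 97(c=3) 26(c=10)]
  31. access 98: MISS, evict 67(c=1). Cache: [98(c=1) 97(c=3) 26(c=10)]
  32. access 67: MISS, evict 98(c=1). Cache: [67(c=1) 97(c=3) 26(c=10)]
  33. access 67: HIT, count now 2. Cache: [67(c=2) 97(c=3) 26(c=10)]
Total: 16 hits, 17 misses, 14 evictions

Hit rate = 16/33

Answer: 16/33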